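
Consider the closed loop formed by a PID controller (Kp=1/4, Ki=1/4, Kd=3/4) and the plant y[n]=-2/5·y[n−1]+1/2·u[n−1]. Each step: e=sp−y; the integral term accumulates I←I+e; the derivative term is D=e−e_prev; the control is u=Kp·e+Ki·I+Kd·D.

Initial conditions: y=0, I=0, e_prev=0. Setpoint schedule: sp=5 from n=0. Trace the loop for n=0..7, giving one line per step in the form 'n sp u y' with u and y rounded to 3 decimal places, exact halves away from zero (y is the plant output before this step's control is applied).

0 5 6.250 0.000
1 5 -0.156 3.125
2 5 8.223 -1.328
3 5 -0.999 4.643
4 5 12.317 -2.356
5 5 -2.915 7.101
6 5 17.902 -4.298
7 5 -7.033 10.670

(exact arithmetic carried between steps; '≈' marks a value shown rounded to 6 d.p. or computed from one; I and e_prev carry over from the previous line; the table rounds u and y to 3 d.p., halves away from zero)
n=0: y=0, sp=5, e=sp−y=5; I=5, D=e−e_prev=5; u=1/4·5+1/4·5+3/4·5=6.25; next y=-2/5·0+1/2·6.25=3.125
n=1: y=3.125, sp=5, e=sp−y=1.875; I=6.875, D=e−e_prev=-3.125; u=1/4·1.875+1/4·6.875+3/4·(-3.125)=-0.15625; next y=-2/5·3.125+1/2·(-0.15625)=-1.328125
n=2: y=-1.328125, sp=5, e=sp−y=6.328125; I=13.203125, D=e−e_prev=4.453125; u=1/4·6.328125+1/4·13.203125+3/4·4.453125≈8.222656; next y=-2/5·(-1.328125)+1/2·8.222656≈4.642578
n=3: y≈4.642578, sp=5, e=sp−y≈0.357422; I≈13.560547, D=e−e_prev≈-5.970703; u=1/4·0.357422+1/4·13.560547+3/4·(-5.970703)≈-0.998535; next y=-2/5·4.642578+1/2·(-0.998535)≈-2.356299
n=4: y≈-2.356299, sp=5, e=sp−y≈7.356299; I≈20.916846, D=e−e_prev≈6.998877; u=1/4·7.356299+1/4·20.916846+3/4·6.998877≈12.317444; next y=-2/5·(-2.356299)+1/2·12.317444≈7.101241
n=5: y≈7.101241, sp=5, e=sp−y≈-2.101241; I≈18.815604, D=e−e_prev≈-9.457540; u=1/4·(-2.101241)+1/4·18.815604+3/4·(-9.457540)≈-2.914565; next y=-2/5·7.101241+1/2·(-2.914565)≈-4.297779
n=6: y≈-4.297779, sp=5, e=sp−y≈9.297779; I≈28.113383, D=e−e_prev≈11.399020; u=1/4·9.297779+1/4·28.113383+3/4·11.399020≈17.902056; next y=-2/5·(-4.297779)+1/2·17.902056≈10.670139
n=7: y≈10.670139, sp=5, e=sp−y≈-5.670139; I≈22.443244, D=e−e_prev≈-14.967918; u=1/4·(-5.670139)+1/4·22.443244+3/4·(-14.967918)≈-7.032663; next y=-2/5·10.670139+1/2·(-7.032663)≈-7.784387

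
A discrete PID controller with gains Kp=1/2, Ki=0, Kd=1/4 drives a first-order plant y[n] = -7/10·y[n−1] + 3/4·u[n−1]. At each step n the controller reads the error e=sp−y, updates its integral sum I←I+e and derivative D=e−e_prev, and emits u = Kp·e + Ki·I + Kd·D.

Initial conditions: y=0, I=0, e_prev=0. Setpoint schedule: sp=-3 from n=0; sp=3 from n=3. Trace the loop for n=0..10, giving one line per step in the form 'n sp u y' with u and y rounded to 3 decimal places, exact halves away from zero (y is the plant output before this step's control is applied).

0 -3 -2.250 0.000
1 -3 -0.234 -1.688
2 -3 -2.676 1.005
3 3 5.284 -2.711
4 3 -3.573 5.861
5 3 8.052 -6.783
6 3 -8.286 10.787
7 3 14.521 -13.765
8 3 -17.336 20.526
9 3 27.160 -27.371
10 3 -34.990 39.529

(exact arithmetic carried between steps; '≈' marks a value shown rounded to 6 d.p. or computed from one; I and e_prev carry over from the previous line; the table rounds u and y to 3 d.p., halves away from zero)
n=0: y=0, sp=-3, e=sp−y=-3; I=-3, D=e−e_prev=-3; u=1/2·(-3)+0·(-3)+1/4·(-3)=-2.25; next y=-7/10·0+3/4·(-2.25)=-1.6875
n=1: y=-1.6875, sp=-3, e=sp−y=-1.3125; I=-4.3125, D=e−e_prev=1.6875; u=1/2·(-1.3125)+0·(-4.3125)+1/4·1.6875=-0.234375; next y=-7/10·(-1.6875)+3/4·(-0.234375)≈1.005469
n=2: y≈1.005469, sp=-3, e=sp−y≈-4.005469; I≈-8.317969, D=e−e_prev≈-2.692969; u=1/2·(-4.005469)+0·(-8.317969)+1/4·(-2.692969)≈-2.675977; next y=-7/10·1.005469+3/4·(-2.675977)≈-2.710811
n=3: y≈-2.710811, sp=3, e=sp−y≈5.710811; I≈-2.607158, D=e−e_prev≈9.716279; u=1/2·5.710811+0·(-2.607158)+1/4·9.716279≈5.284475; next y=-7/10·(-2.710811)+3/4·5.284475≈5.860924
n=4: y≈5.860924, sp=3, e=sp−y≈-2.860924; I≈-5.468082, D=e−e_prev≈-8.571734; u=1/2·(-2.860924)+0·(-5.468082)+1/4·(-8.571734)≈-3.573395; next y=-7/10·5.860924+3/4·(-3.573395)≈-6.782693
n=5: y≈-6.782693, sp=3, e=sp−y≈9.782693; I≈4.314611, D=e−e_prev≈12.643617; u=1/2·9.782693+0·4.314611+1/4·12.643617≈8.052251; next y=-7/10·(-6.782693)+3/4·8.052251≈10.787073
n=6: y≈10.787073, sp=3, e=sp−y≈-7.787073; I≈-3.472462, D=e−e_prev≈-17.569766; u=1/2·(-7.787073)+0·(-3.472462)+1/4·(-17.569766)≈-8.285978; next y=-7/10·10.787073+3/4·(-8.285978)≈-13.765435
n=7: y≈-13.765435, sp=3, e=sp−y≈16.765435; I≈13.292973, D=e−e_prev≈24.552508; u=1/2·16.765435+0·13.292973+1/4·24.552508≈14.520845; next y=-7/10·(-13.765435)+3/4·14.520845≈20.526438
n=8: y≈20.526438, sp=3, e=sp−y≈-17.526438; I≈-4.233465, D=e−e_prev≈-34.291873; u=1/2·(-17.526438)+0·(-4.233465)+1/4·(-34.291873)≈-17.336187; next y=-7/10·20.526438+3/4·(-17.336187)≈-27.370647
n=9: y≈-27.370647, sp=3, e=sp−y≈30.370647; I≈26.137182, D=e−e_prev≈47.897085; u=1/2·30.370647+0·26.137182+1/4·47.897085≈27.159595; next y=-7/10·(-27.370647)+3/4·27.159595≈39.529149
n=10: y≈39.529149, sp=3, e=sp−y≈-36.529149; I≈-10.391967, D=e−e_prev≈-66.899796; u=1/2·(-36.529149)+0·(-10.391967)+1/4·(-66.899796)≈-34.989523; next y=-7/10·39.529149+3/4·(-34.989523)≈-53.912547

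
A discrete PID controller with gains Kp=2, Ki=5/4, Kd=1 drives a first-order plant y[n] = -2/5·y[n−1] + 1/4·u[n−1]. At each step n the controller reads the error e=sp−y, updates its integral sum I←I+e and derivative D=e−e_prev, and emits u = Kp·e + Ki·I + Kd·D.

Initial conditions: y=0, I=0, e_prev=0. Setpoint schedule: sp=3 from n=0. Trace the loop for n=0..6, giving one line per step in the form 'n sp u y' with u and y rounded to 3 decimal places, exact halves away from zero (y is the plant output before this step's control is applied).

0 3 12.750 0.000
1 3 -0.047 3.188
2 3 21.922 -1.287
3 3 -8.142 5.995
4 3 39.718 -4.434
5 3 -29.999 11.703
6 3 76.765 -12.181

(exact arithmetic carried between steps; '≈' marks a value shown rounded to 6 d.p. or computed from one; I and e_prev carry over from the previous line; the table rounds u and y to 3 d.p., halves away from zero)
n=0: y=0, sp=3, e=sp−y=3; I=3, D=e−e_prev=3; u=2·3+5/4·3+1·3=12.75; next y=-2/5·0+1/4·12.75=3.1875
n=1: y=3.1875, sp=3, e=sp−y=-0.1875; I=2.8125, D=e−e_prev=-3.1875; u=2·(-0.1875)+5/4·2.8125+1·(-3.1875)=-0.046875; next y=-2/5·3.1875+1/4·(-0.046875)≈-1.286719
n=2: y≈-1.286719, sp=3, e=sp−y≈4.286719; I≈7.099219, D=e−e_prev≈4.474219; u=2·4.286719+5/4·7.099219+1·4.474219≈21.921680; next y=-2/5·(-1.286719)+1/4·21.921680≈5.995107
n=3: y≈5.995107, sp=3, e=sp−y≈-2.995107; I≈4.104111, D=e−e_prev≈-7.281826; u=2·(-2.995107)+5/4·4.104111+1·(-7.281826)≈-8.141902; next y=-2/5·5.995107+1/4·(-8.141902)≈-4.433518
n=4: y≈-4.433518, sp=3, e=sp−y≈7.433518; I≈11.537630, D=e−e_prev≈10.428626; u=2·7.433518+5/4·11.537630+1·10.428626≈39.717700; next y=-2/5·(-4.433518)+1/4·39.717700≈11.702832
n=5: y≈11.702832, sp=3, e=sp−y≈-8.702832; I≈2.834797, D=e−e_prev≈-16.136351; u=2·(-8.702832)+5/4·2.834797+1·(-16.136351)≈-29.998519; next y=-2/5·11.702832+1/4·(-29.998519)≈-12.180763
n=6: y≈-12.180763, sp=3, e=sp−y≈15.180763; I≈18.015560, D=e−e_prev≈23.883595; u=2·15.180763+5/4·18.015560+1·23.883595≈76.764570; next y=-2/5·(-12.180763)+1/4·76.764570≈24.063448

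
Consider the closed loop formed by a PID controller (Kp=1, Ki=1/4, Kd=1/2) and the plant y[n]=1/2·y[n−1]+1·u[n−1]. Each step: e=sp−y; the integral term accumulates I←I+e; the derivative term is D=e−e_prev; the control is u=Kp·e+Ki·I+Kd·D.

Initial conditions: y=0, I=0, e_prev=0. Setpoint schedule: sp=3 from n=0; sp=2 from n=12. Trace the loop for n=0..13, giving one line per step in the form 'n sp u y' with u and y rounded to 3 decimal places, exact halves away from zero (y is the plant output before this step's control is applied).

(exact arithmetic carried between steps; '≈' marks a value shown rounded to 6 d.p. or computed from one; I and e_prev carry over from the previous line; the table rounds u and y to 3 d.p., halves away from zero)
n=0: y=0, sp=3, e=sp−y=3; I=3, D=e−e_prev=3; u=1·3+1/4·3+1/2·3=5.25; next y=1/2·0+1·5.25=5.25
n=1: y=5.25, sp=3, e=sp−y=-2.25; I=0.75, D=e−e_prev=-5.25; u=1·(-2.25)+1/4·0.75+1/2·(-5.25)=-4.6875; next y=1/2·5.25+1·(-4.6875)=-2.0625
n=2: y=-2.0625, sp=3, e=sp−y=5.0625; I=5.8125, D=e−e_prev=7.3125; u=1·5.0625+1/4·5.8125+1/2·7.3125=10.171875; next y=1/2·(-2.0625)+1·10.171875=9.140625
n=3: y=9.140625, sp=3, e=sp−y=-6.140625; I=-0.328125, D=e−e_prev=-11.203125; u=1·(-6.140625)+1/4·(-0.328125)+1/2·(-11.203125)≈-11.824219; next y=1/2·9.140625+1·(-11.824219)≈-7.253906
n=4: y≈-7.253906, sp=3, e=sp−y≈10.253906; I≈9.925781, D=e−e_prev≈16.394531; u=1·10.253906+1/4·9.925781+1/2·16.394531≈20.932617; next y=1/2·(-7.253906)+1·20.932617≈17.305664
n=5: y≈17.305664, sp=3, e=sp−y≈-14.305664; I≈-4.379883, D=e−e_prev≈-24.559570; u=1·(-14.305664)+1/4·(-4.379883)+1/2·(-24.559570)≈-27.680420; next y=1/2·17.305664+1·(-27.680420)≈-19.027588
n=6: y≈-19.027588, sp=3, e=sp−y≈22.027588; I≈17.647705, D=e−e_prev≈36.333252; u=1·22.027588+1/4·17.647705+1/2·36.333252≈44.606140; next y=1/2·(-19.027588)+1·44.606140≈35.092346
n=7: y≈35.092346, sp=3, e=sp−y≈-32.092346; I≈-14.444641, D=e−e_prev≈-54.119934; u=1·(-32.092346)+1/4·(-14.444641)+1/2·(-54.119934)≈-62.763474; next y=1/2·35.092346+1·(-62.763474)≈-45.217300
n=8: y≈-45.217300, sp=3, e=sp−y≈48.217300; I≈33.772659, D=e−e_prev≈80.309647; u=1·48.217300+1/4·33.772659+1/2·80.309647≈96.815289; next y=1/2·(-45.217300)+1·96.815289≈74.206638
n=9: y≈74.206638, sp=3, e=sp−y≈-71.206638; I≈-37.433979, D=e−e_prev≈-119.423939; u=1·(-71.206638)+1/4·(-37.433979)+1/2·(-119.423939)≈-140.277102; next y=1/2·74.206638+1·(-140.277102)≈-103.173783
n=10: y≈-103.173783, sp=3, e=sp−y≈106.173783; I≈68.739804, D=e−e_prev≈177.380422; u=1·106.173783+1/4·68.739804+1/2·177.380422≈212.048945; next y=1/2·(-103.173783)+1·212.048945≈160.462054
n=11: y≈160.462054, sp=3, e=sp−y≈-157.462054; I≈-88.722249, D=e−e_prev≈-263.635837; u=1·(-157.462054)+1/4·(-88.722249)+1/2·(-263.635837)≈-311.460534; next y=1/2·160.462054+1·(-311.460534)≈-231.229508
n=12: y≈-231.229508, sp=2, e=sp−y≈233.229508; I≈144.507258, D=e−e_prev≈390.691561; u=1·233.229508+1/4·144.507258+1/2·390.691561≈464.702103; next y=1/2·(-231.229508)+1·464.702103≈349.087349
n=13: y≈349.087349, sp=2, e=sp−y≈-347.087349; I≈-202.580091, D=e−e_prev≈-580.316856; u=1·(-347.087349)+1/4·(-202.580091)+1/2·(-580.316856)≈-687.890800; next y=1/2·349.087349+1·(-687.890800)≈-513.347125

0 3 5.250 0.000
1 3 -4.688 5.250
2 3 10.172 -2.063
3 3 -11.824 9.141
4 3 20.933 -7.254
5 3 -27.680 17.306
6 3 44.606 -19.028
7 3 -62.763 35.092
8 3 96.815 -45.217
9 3 -140.277 74.207
10 3 212.049 -103.174
11 3 -311.461 160.462
12 2 464.702 -231.230
13 2 -687.891 349.087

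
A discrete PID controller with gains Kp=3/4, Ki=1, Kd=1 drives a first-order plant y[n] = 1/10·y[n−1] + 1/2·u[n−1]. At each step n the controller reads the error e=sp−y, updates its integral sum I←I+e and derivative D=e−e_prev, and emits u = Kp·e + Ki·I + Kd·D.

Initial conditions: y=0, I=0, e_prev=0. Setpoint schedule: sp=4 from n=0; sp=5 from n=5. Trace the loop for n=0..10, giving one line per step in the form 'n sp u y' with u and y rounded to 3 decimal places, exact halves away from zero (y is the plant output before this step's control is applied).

(exact arithmetic carried between steps; '≈' marks a value shown rounded to 6 d.p. or computed from one; I and e_prev carry over from the previous line; the table rounds u and y to 3 d.p., halves away from zero)
n=0: y=0, sp=4, e=sp−y=4; I=4, D=e−e_prev=4; u=3/4·4+1·4+1·4=11; next y=1/10·0+1/2·11=5.5
n=1: y=5.5, sp=4, e=sp−y=-1.5; I=2.5, D=e−e_prev=-5.5; u=3/4·(-1.5)+1·2.5+1·(-5.5)=-4.125; next y=1/10·5.5+1/2·(-4.125)=-1.5125
n=2: y=-1.5125, sp=4, e=sp−y=5.5125; I=8.0125, D=e−e_prev=7.0125; u=3/4·5.5125+1·8.0125+1·7.0125=19.159375; next y=1/10·(-1.5125)+1/2·19.159375≈9.428438
n=3: y≈9.428438, sp=4, e=sp−y≈-5.428438; I≈2.584063, D=e−e_prev≈-10.940938; u=3/4·(-5.428438)+1·2.584063+1·(-10.940938)≈-12.428203; next y=1/10·9.428438+1/2·(-12.428203)≈-5.271258
n=4: y≈-5.271258, sp=4, e=sp−y≈9.271258; I≈11.855320, D=e−e_prev≈14.699695; u=3/4·9.271258+1·11.855320+1·14.699695≈33.508459; next y=1/10·(-5.271258)+1/2·33.508459≈16.227104
n=5: y≈16.227104, sp=5, e=sp−y≈-11.227104; I≈0.628217, D=e−e_prev≈-20.498362; u=3/4·(-11.227104)+1·0.628217+1·(-20.498362)≈-28.290473; next y=1/10·16.227104+1/2·(-28.290473)≈-12.522526
n=6: y≈-12.522526, sp=5, e=sp−y≈17.522526; I≈18.150743, D=e−e_prev≈28.749630; u=3/4·17.522526+1·18.150743+1·28.749630≈60.042267; next y=1/10·(-12.522526)+1/2·60.042267≈28.768881
n=7: y≈28.768881, sp=5, e=sp−y≈-23.768881; I≈-5.618138, D=e−e_prev≈-41.291407; u=3/4·(-23.768881)+1·(-5.618138)+1·(-41.291407)≈-64.736206; next y=1/10·28.768881+1/2·(-64.736206)≈-29.491215
n=8: y≈-29.491215, sp=5, e=sp−y≈34.491215; I≈28.873076, D=e−e_prev≈58.260095; u=3/4·34.491215+1·28.873076+1·58.260095≈113.001583; next y=1/10·(-29.491215)+1/2·113.001583≈53.551670
n=9: y≈53.551670, sp=5, e=sp−y≈-48.551670; I≈-19.678594, D=e−e_prev≈-83.042885; u=3/4·(-48.551670)+1·(-19.678594)+1·(-83.042885)≈-139.135231; next y=1/10·53.551670+1/2·(-139.135231)≈-64.212448
n=10: y≈-64.212448, sp=5, e=sp−y≈69.212448; I≈49.533855, D=e−e_prev≈117.764118; u=3/4·69.212448+1·49.533855+1·117.764118≈219.207310; next y=1/10·(-64.212448)+1/2·219.207310≈103.182410

0 4 11.000 0.000
1 4 -4.125 5.500
2 4 19.159 -1.513
3 4 -12.428 9.428
4 4 33.508 -5.271
5 5 -28.290 16.227
6 5 60.042 -12.523
7 5 -64.736 28.769
8 5 113.002 -29.491
9 5 -139.135 53.552
10 5 219.207 -64.212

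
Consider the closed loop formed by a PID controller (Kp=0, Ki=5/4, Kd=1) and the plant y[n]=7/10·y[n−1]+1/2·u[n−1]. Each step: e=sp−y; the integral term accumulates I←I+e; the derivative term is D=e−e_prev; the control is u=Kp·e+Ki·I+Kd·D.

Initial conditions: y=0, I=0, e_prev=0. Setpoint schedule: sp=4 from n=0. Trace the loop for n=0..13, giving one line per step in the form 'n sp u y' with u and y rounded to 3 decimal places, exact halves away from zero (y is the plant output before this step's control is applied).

0 4 9.000 0.000
1 4 -0.125 4.500
2 4 6.928 3.088
3 4 0.946 5.625
4 4 4.185 4.411
5 4 0.726 5.180
6 4 2.700 3.989
7 4 1.178 4.142
8 4 2.624 3.489
9 4 2.012 3.754
10 4 2.855 3.634
11 4 2.433 3.971
12 4 2.750 3.997
13 4 2.383 4.173

(exact arithmetic carried between steps; '≈' marks a value shown rounded to 6 d.p. or computed from one; I and e_prev carry over from the previous line; the table rounds u and y to 3 d.p., halves away from zero)
n=0: y=0, sp=4, e=sp−y=4; I=4, D=e−e_prev=4; u=0·4+5/4·4+1·4=9; next y=7/10·0+1/2·9=4.5
n=1: y=4.5, sp=4, e=sp−y=-0.5; I=3.5, D=e−e_prev=-4.5; u=0·(-0.5)+5/4·3.5+1·(-4.5)=-0.125; next y=7/10·4.5+1/2·(-0.125)=3.0875
n=2: y=3.0875, sp=4, e=sp−y=0.9125; I=4.4125, D=e−e_prev=1.4125; u=0·0.9125+5/4·4.4125+1·1.4125=6.928125; next y=7/10·3.0875+1/2·6.928125≈5.625313
n=3: y≈5.625313, sp=4, e=sp−y≈-1.625313; I≈2.787188, D=e−e_prev≈-2.537813; u=0·(-1.625313)+5/4·2.787188+1·(-2.537813)≈0.946172; next y=7/10·5.625313+1/2·0.946172≈4.410805
n=4: y≈4.410805, sp=4, e=sp−y≈-0.410805; I≈2.376383, D=e−e_prev≈1.214508; u=0·(-0.410805)+5/4·2.376383+1·1.214508≈4.184986; next y=7/10·4.410805+1/2·4.184986≈5.180056
n=5: y≈5.180056, sp=4, e=sp−y≈-1.180056; I≈1.196326, D=e−e_prev≈-0.769252; u=0·(-1.180056)+5/4·1.196326+1·(-0.769252)≈0.726156; next y=7/10·5.180056+1/2·0.726156≈3.989118
n=6: y≈3.989118, sp=4, e=sp−y≈0.010882; I≈1.207209, D=e−e_prev≈1.190939; u=0·0.010882+5/4·1.207209+1·1.190939≈2.699950; next y=7/10·3.989118+1/2·2.699950≈4.142357
n=7: y≈4.142357, sp=4, e=sp−y≈-0.142357; I≈1.064852, D=e−e_prev≈-0.153240; u=0·(-0.142357)+5/4·1.064852+1·(-0.153240)≈1.177825; next y=7/10·4.142357+1/2·1.177825≈3.488562
n=8: y≈3.488562, sp=4, e=sp−y≈0.511438; I≈1.576289, D=e−e_prev≈0.653795; u=0·0.511438+5/4·1.576289+1·0.653795≈2.624156; next y=7/10·3.488562+1/2·2.624156≈3.754072
n=9: y≈3.754072, sp=4, e=sp−y≈0.245928; I≈1.822217, D=e−e_prev≈-0.265509; u=0·0.245928+5/4·1.822217+1·(-0.265509)≈2.012262; next y=7/10·3.754072+1/2·2.012262≈3.633981
n=10: y≈3.633981, sp=4, e=sp−y≈0.366019; I≈2.188236, D=e−e_prev≈0.120090; u=0·0.366019+5/4·2.188236+1·0.120090≈2.855385; next y=7/10·3.633981+1/2·2.855385≈3.971480
n=11: y≈3.971480, sp=4, e=sp−y≈0.028520; I≈2.216756, D=e−e_prev≈-0.337498; u=0·0.028520+5/4·2.216756+1·(-0.337498)≈2.433447; next y=7/10·3.971480+1/2·2.433447≈3.996759
n=12: y≈3.996759, sp=4, e=sp−y≈0.003241; I≈2.219997, D=e−e_prev≈-0.025280; u=0·0.003241+5/4·2.219997+1·(-0.025280)≈2.749717; next y=7/10·3.996759+1/2·2.749717≈4.172590
n=13: y≈4.172590, sp=4, e=sp−y≈-0.172590; I≈2.047407, D=e−e_prev≈-0.175830; u=0·(-0.172590)+5/4·2.047407+1·(-0.175830)≈2.383429; next y=7/10·4.172590+1/2·2.383429≈4.112527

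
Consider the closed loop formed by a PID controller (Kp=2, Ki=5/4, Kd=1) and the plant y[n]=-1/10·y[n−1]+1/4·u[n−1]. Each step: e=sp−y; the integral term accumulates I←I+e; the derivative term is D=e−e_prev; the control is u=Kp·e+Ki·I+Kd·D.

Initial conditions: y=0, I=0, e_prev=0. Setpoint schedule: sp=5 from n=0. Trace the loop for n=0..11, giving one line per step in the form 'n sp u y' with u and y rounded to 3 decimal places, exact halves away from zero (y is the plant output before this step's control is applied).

0 5 21.250 0.000
1 5 -0.078 5.313
2 5 29.763 -0.551
3 5 -3.360 7.496
4 5 40.179 -1.590
5 5 -10.791 10.204
6 5 53.666 -3.718
7 5 -23.760 13.788
8 5 72.466 -7.319
9 5 -44.454 18.848
10 5 99.752 -12.998
11 5 -76.350 26.238

(exact arithmetic carried between steps; '≈' marks a value shown rounded to 6 d.p. or computed from one; I and e_prev carry over from the previous line; the table rounds u and y to 3 d.p., halves away from zero)
n=0: y=0, sp=5, e=sp−y=5; I=5, D=e−e_prev=5; u=2·5+5/4·5+1·5=21.25; next y=-1/10·0+1/4·21.25=5.3125
n=1: y=5.3125, sp=5, e=sp−y=-0.3125; I=4.6875, D=e−e_prev=-5.3125; u=2·(-0.3125)+5/4·4.6875+1·(-5.3125)=-0.078125; next y=-1/10·5.3125+1/4·(-0.078125)≈-0.550781
n=2: y≈-0.550781, sp=5, e=sp−y≈5.550781; I≈10.238281, D=e−e_prev≈5.863281; u=2·5.550781+5/4·10.238281+1·5.863281≈29.762695; next y=-1/10·(-0.550781)+1/4·29.762695≈7.495752
n=3: y≈7.495752, sp=5, e=sp−y≈-2.495752; I≈7.742529, D=e−e_prev≈-8.046533; u=2·(-2.495752)+5/4·7.742529+1·(-8.046533)≈-3.359875; next y=-1/10·7.495752+1/4·(-3.359875)≈-1.589544
n=4: y≈-1.589544, sp=5, e=sp−y≈6.589544; I≈14.332073, D=e−e_prev≈9.085296; u=2·6.589544+5/4·14.332073+1·9.085296≈40.179476; next y=-1/10·(-1.589544)+1/4·40.179476≈10.203823
n=5: y≈10.203823, sp=5, e=sp−y≈-5.203823; I≈9.128250, D=e−e_prev≈-11.793367; u=2·(-5.203823)+5/4·9.128250+1·(-11.793367)≈-10.790702; next y=-1/10·10.203823+1/4·(-10.790702)≈-3.718058
n=6: y≈-3.718058, sp=5, e=sp−y≈8.718058; I≈17.846308, D=e−e_prev≈13.921881; u=2·8.718058+5/4·17.846308+1·13.921881≈53.665881; next y=-1/10·(-3.718058)+1/4·53.665881≈13.788276
n=7: y≈13.788276, sp=5, e=sp−y≈-8.788276; I≈9.058032, D=e−e_prev≈-17.506334; u=2·(-8.788276)+5/4·9.058032+1·(-17.506334)≈-23.760347; next y=-1/10·13.788276+1/4·(-23.760347)≈-7.318914
n=8: y≈-7.318914, sp=5, e=sp−y≈12.318914; I≈21.376946, D=e−e_prev≈21.107190; u=2·12.318914+5/4·21.376946+1·21.107190≈72.466201; next y=-1/10·(-7.318914)+1/4·72.466201≈18.848442
n=9: y≈18.848442, sp=5, e=sp−y≈-13.848442; I≈7.528504, D=e−e_prev≈-26.167356; u=2·(-13.848442)+5/4·7.528504+1·(-26.167356)≈-44.453609; next y=-1/10·18.848442+1/4·(-44.453609)≈-12.998246
n=10: y≈-12.998246, sp=5, e=sp−y≈17.998246; I≈25.526751, D=e−e_prev≈31.846688; u=2·17.998246+5/4·25.526751+1·31.846688≈99.751619; next y=-1/10·(-12.998246)+1/4·99.751619≈26.237730
n=11: y≈26.237730, sp=5, e=sp−y≈-21.237730; I≈4.289021, D=e−e_prev≈-39.235976; u=2·(-21.237730)+5/4·4.289021+1·(-39.235976)≈-76.350159; next y=-1/10·26.237730+1/4·(-76.350159)≈-21.711313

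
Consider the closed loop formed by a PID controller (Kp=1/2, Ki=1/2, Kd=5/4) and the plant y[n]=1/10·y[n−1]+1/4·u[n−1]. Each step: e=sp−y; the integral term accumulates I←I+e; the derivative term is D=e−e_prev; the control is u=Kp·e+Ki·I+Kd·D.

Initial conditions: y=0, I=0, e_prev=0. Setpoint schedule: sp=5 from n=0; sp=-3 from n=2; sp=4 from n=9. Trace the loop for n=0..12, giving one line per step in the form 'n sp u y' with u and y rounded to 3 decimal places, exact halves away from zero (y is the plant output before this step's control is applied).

0 5 11.250 0.000
1 5 1.172 2.813
2 -3 -7.183 0.574
3 -3 3.435 -1.738
4 -3 -5.538 0.685
5 -3 0.151 -1.316
6 -3 -5.942 -0.094
7 -3 -2.715 -1.495
8 -3 -6.719 -0.828
9 4 10.880 -1.763
10 4 -5.846 2.544
11 4 8.705 -1.207
12 4 -0.721 2.056

(exact arithmetic carried between steps; '≈' marks a value shown rounded to 6 d.p. or computed from one; I and e_prev carry over from the previous line; the table rounds u and y to 3 d.p., halves away from zero)
n=0: y=0, sp=5, e=sp−y=5; I=5, D=e−e_prev=5; u=1/2·5+1/2·5+5/4·5=11.25; next y=1/10·0+1/4·11.25=2.8125
n=1: y=2.8125, sp=5, e=sp−y=2.1875; I=7.1875, D=e−e_prev=-2.8125; u=1/2·2.1875+1/2·7.1875+5/4·(-2.8125)=1.171875; next y=1/10·2.8125+1/4·1.171875≈0.574219
n=2: y≈0.574219, sp=-3, e=sp−y≈-3.574219; I≈3.613281, D=e−e_prev≈-5.761719; u=1/2·(-3.574219)+1/2·3.613281+5/4·(-5.761719)≈-7.182617; next y=1/10·0.574219+1/4·(-7.182617)≈-1.738232
n=3: y≈-1.738232, sp=-3, e=sp−y≈-1.261768; I≈2.351514, D=e−e_prev≈2.312451; u=1/2·(-1.261768)+1/2·2.351514+5/4·2.312451≈3.435437; next y=1/10·(-1.738232)+1/4·3.435437≈0.685036
n=4: y≈0.685036, sp=-3, e=sp−y≈-3.685036; I≈-1.333522, D=e−e_prev≈-2.423268; u=1/2·(-3.685036)+1/2·(-1.333522)+5/4·(-2.423268)≈-5.538365; next y=1/10·0.685036+1/4·(-5.538365)≈-1.316088
n=5: y≈-1.316088, sp=-3, e=sp−y≈-1.683912; I≈-3.017435, D=e−e_prev≈2.001124; u=1/2·(-1.683912)+1/2·(-3.017435)+5/4·2.001124≈0.150731; next y=1/10·(-1.316088)+1/4·0.150731≈-0.093926
n=6: y≈-0.093926, sp=-3, e=sp−y≈-2.906074; I≈-5.923509, D=e−e_prev≈-1.222162; u=1/2·(-2.906074)+1/2·(-5.923509)+5/4·(-1.222162)≈-5.942493; next y=1/10·(-0.093926)+1/4·(-5.942493)≈-1.495016
n=7: y≈-1.495016, sp=-3, e=sp−y≈-1.504984; I≈-7.428493, D=e−e_prev≈1.401090; u=1/2·(-1.504984)+1/2·(-7.428493)+5/4·1.401090≈-2.715376; next y=1/10·(-1.495016)+1/4·(-2.715376)≈-0.828346
n=8: y≈-0.828346, sp=-3, e=sp−y≈-2.171654; I≈-9.600147, D=e−e_prev≈-0.666670; u=1/2·(-2.171654)+1/2·(-9.600147)+5/4·(-0.666670)≈-6.719239; next y=1/10·(-0.828346)+1/4·(-6.719239)≈-1.762644
n=9: y≈-1.762644, sp=4, e=sp−y≈5.762644; I≈-3.837503, D=e−e_prev≈7.934299; u=1/2·5.762644+1/2·(-3.837503)+5/4·7.934299≈10.880444; next y=1/10·(-1.762644)+1/4·10.880444≈2.543847
n=10: y≈2.543847, sp=4, e=sp−y≈1.456153; I≈-2.381350, D=e−e_prev≈-4.306491; u=1/2·1.456153+1/2·(-2.381350)+5/4·(-4.306491)≈-5.845712; next y=1/10·2.543847+1/4·(-5.845712)≈-1.207043
n=11: y≈-1.207043, sp=4, e=sp−y≈5.207043; I≈2.825694, D=e−e_prev≈3.750890; u=1/2·5.207043+1/2·2.825694+5/4·3.750890≈8.704981; next y=1/10·(-1.207043)+1/4·8.704981≈2.055541
n=12: y≈2.055541, sp=4, e=sp−y≈1.944459; I≈4.770153, D=e−e_prev≈-3.262584; u=1/2·1.944459+1/2·4.770153+5/4·(-3.262584)≈-0.720924; next y=1/10·2.055541+1/4·(-0.720924)≈0.025323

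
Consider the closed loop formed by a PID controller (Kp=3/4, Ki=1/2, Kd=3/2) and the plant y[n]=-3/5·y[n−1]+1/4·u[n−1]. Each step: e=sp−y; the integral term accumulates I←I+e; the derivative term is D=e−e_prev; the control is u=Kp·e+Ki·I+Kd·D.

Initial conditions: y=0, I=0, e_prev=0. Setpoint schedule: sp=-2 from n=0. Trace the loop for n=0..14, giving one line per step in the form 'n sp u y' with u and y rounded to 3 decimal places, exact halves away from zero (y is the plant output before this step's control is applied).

0 -2 -5.500 0.000
1 -2 0.281 -1.375
2 -2 -8.337 0.895
3 -2 3.292 -2.621
4 -2 -15.470 2.396
5 -2 11.035 -5.305
6 -2 -29.792 5.942
7 -2 29.733 -11.013
8 -2 -60.093 14.041
9 -2 72.564 -23.448
10 -2 -126.004 32.210
11 -2 168.728 -50.827
12 -2 -271.053 72.678
13 -2 382.999 -111.370
14 -2 -591.729 162.572

(exact arithmetic carried between steps; '≈' marks a value shown rounded to 6 d.p. or computed from one; I and e_prev carry over from the previous line; the table rounds u and y to 3 d.p., halves away from zero)
n=0: y=0, sp=-2, e=sp−y=-2; I=-2, D=e−e_prev=-2; u=3/4·(-2)+1/2·(-2)+3/2·(-2)=-5.5; next y=-3/5·0+1/4·(-5.5)=-1.375
n=1: y=-1.375, sp=-2, e=sp−y=-0.625; I=-2.625, D=e−e_prev=1.375; u=3/4·(-0.625)+1/2·(-2.625)+3/2·1.375=0.28125; next y=-3/5·(-1.375)+1/4·0.28125≈0.895313
n=2: y≈0.895313, sp=-2, e=sp−y≈-2.895313; I≈-5.520313, D=e−e_prev≈-2.270313; u=3/4·(-2.895313)+1/2·(-5.520313)+3/2·(-2.270313)≈-8.337109; next y=-3/5·0.895313+1/4·(-8.337109)≈-2.621465
n=3: y≈-2.621465, sp=-2, e=sp−y≈0.621465; I≈-4.898848, D=e−e_prev≈3.516777; u=3/4·0.621465+1/2·(-4.898848)+3/2·3.516777≈3.291841; next y=-3/5·(-2.621465)+1/4·3.291841≈2.395839
n=4: y≈2.395839, sp=-2, e=sp−y≈-4.395839; I≈-9.294687, D=e−e_prev≈-5.017304; u=3/4·(-4.395839)+1/2·(-9.294687)+3/2·(-5.017304)≈-15.470179; next y=-3/5·2.395839+1/4·(-15.470179)≈-5.305048
n=5: y≈-5.305048, sp=-2, e=sp−y≈3.305048; I≈-5.989639, D=e−e_prev≈7.700887; u=3/4·3.305048+1/2·(-5.989639)+3/2·7.700887≈11.035298; next y=-3/5·(-5.305048)+1/4·11.035298≈5.941853
n=6: y≈5.941853, sp=-2, e=sp−y≈-7.941853; I≈-13.931492, D=e−e_prev≈-11.246901; u=3/4·(-7.941853)+1/2·(-13.931492)+3/2·(-11.246901)≈-29.792488; next y=-3/5·5.941853+1/4·(-29.792488)≈-11.013234
n=7: y≈-11.013234, sp=-2, e=sp−y≈9.013234; I≈-4.918258, D=e−e_prev≈16.955087; u=3/4·9.013234+1/2·(-4.918258)+3/2·16.955087≈29.733427; next y=-3/5·(-11.013234)+1/4·29.733427≈14.041297
n=8: y≈14.041297, sp=-2, e=sp−y≈-16.041297; I≈-20.959555, D=e−e_prev≈-25.054531; u=3/4·(-16.041297)+1/2·(-20.959555)+3/2·(-25.054531)≈-60.092547; next y=-3/5·14.041297+1/4·(-60.092547)≈-23.447915
n=9: y≈-23.447915, sp=-2, e=sp−y≈21.447915; I≈0.488360, D=e−e_prev≈37.489212; u=3/4·21.447915+1/2·0.488360+3/2·37.489212≈72.563935; next y=-3/5·(-23.447915)+1/4·72.563935≈32.209733
n=10: y≈32.209733, sp=-2, e=sp−y≈-34.209733; I≈-33.721373, D=e−e_prev≈-55.657648; u=3/4·(-34.209733)+1/2·(-33.721373)+3/2·(-55.657648)≈-126.004458; next y=-3/5·32.209733+1/4·(-126.004458)≈-50.826954
n=11: y≈-50.826954, sp=-2, e=sp−y≈48.826954; I≈15.105581, D=e−e_prev≈83.036687; u=3/4·48.826954+1/2·15.105581+3/2·83.036687≈168.728037; next y=-3/5·(-50.826954)+1/4·168.728037≈72.678182
n=12: y≈72.678182, sp=-2, e=sp−y≈-74.678182; I≈-59.572600, D=e−e_prev≈-123.505136; u=3/4·(-74.678182)+1/2·(-59.572600)+3/2·(-123.505136)≈-271.052641; next y=-3/5·72.678182+1/4·(-271.052641)≈-111.370069
n=13: y≈-111.370069, sp=-2, e=sp−y≈109.370069; I≈49.797469, D=e−e_prev≈184.048251; u=3/4·109.370069+1/2·49.797469+3/2·184.048251≈382.998663; next y=-3/5·(-111.370069)+1/4·382.998663≈162.571707
n=14: y≈162.571707, sp=-2, e=sp−y≈-164.571707; I≈-114.774239, D=e−e_prev≈-273.941777; u=3/4·(-164.571707)+1/2·(-114.774239)+3/2·(-273.941777)≈-591.728565; next y=-3/5·162.571707+1/4·(-591.728565)≈-245.475166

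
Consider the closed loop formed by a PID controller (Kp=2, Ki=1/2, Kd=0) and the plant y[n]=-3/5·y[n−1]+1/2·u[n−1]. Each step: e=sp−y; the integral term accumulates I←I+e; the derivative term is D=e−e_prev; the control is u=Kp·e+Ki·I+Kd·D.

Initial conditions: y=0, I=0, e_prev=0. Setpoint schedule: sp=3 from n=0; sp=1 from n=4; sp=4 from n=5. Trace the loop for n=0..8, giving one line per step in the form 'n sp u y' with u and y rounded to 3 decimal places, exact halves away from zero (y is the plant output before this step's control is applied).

0 3 7.500 0.000
1 3 -0.375 3.750
2 3 14.719 -2.438
3 3 -10.711 8.822
4 1 30.054 -10.649
5 4 -36.784 21.416
6 4 86.153 -31.242
7 4 -128.884 61.821
8 4 250.596 -101.535

(exact arithmetic carried between steps; '≈' marks a value shown rounded to 6 d.p. or computed from one; I and e_prev carry over from the previous line; the table rounds u and y to 3 d.p., halves away from zero)
n=0: y=0, sp=3, e=sp−y=3; I=3, D=e−e_prev=3; u=2·3+1/2·3+0·3=7.5; next y=-3/5·0+1/2·7.5=3.75
n=1: y=3.75, sp=3, e=sp−y=-0.75; I=2.25, D=e−e_prev=-3.75; u=2·(-0.75)+1/2·2.25+0·(-3.75)=-0.375; next y=-3/5·3.75+1/2·(-0.375)=-2.4375
n=2: y=-2.4375, sp=3, e=sp−y=5.4375; I=7.6875, D=e−e_prev=6.1875; u=2·5.4375+1/2·7.6875+0·6.1875=14.71875; next y=-3/5·(-2.4375)+1/2·14.71875=8.821875
n=3: y=8.821875, sp=3, e=sp−y=-5.821875; I=1.865625, D=e−e_prev=-11.259375; u=2·(-5.821875)+1/2·1.865625+0·(-11.259375)≈-10.710938; next y=-3/5·8.821875+1/2·(-10.710938)≈-10.648594
n=4: y≈-10.648594, sp=1, e=sp−y≈11.648594; I≈13.514219, D=e−e_prev≈17.470469; u=2·11.648594+1/2·13.514219+0·17.470469≈30.054297; next y=-3/5·(-10.648594)+1/2·30.054297≈21.416305
n=5: y≈21.416305, sp=4, e=sp−y≈-17.416305; I≈-3.902086, D=e−e_prev≈-29.064898; u=2·(-17.416305)+1/2·(-3.902086)+0·(-29.064898)≈-36.783652; next y=-3/5·21.416305+1/2·(-36.783652)≈-31.241609
n=6: y≈-31.241609, sp=4, e=sp−y≈35.241609; I≈31.339523, D=e−e_prev≈52.657914; u=2·35.241609+1/2·31.339523+0·52.657914≈86.152979; next y=-3/5·(-31.241609)+1/2·86.152979≈61.821455
n=7: y≈61.821455, sp=4, e=sp−y≈-57.821455; I≈-26.481932, D=e−e_prev≈-93.063064; u=2·(-57.821455)+1/2·(-26.481932)+0·(-93.063064)≈-128.883876; next y=-3/5·61.821455+1/2·(-128.883876)≈-101.534811
n=8: y≈-101.534811, sp=4, e=sp−y≈105.534811; I≈79.052879, D=e−e_prev≈163.356266; u=2·105.534811+1/2·79.052879+0·163.356266≈250.596062; next y=-3/5·(-101.534811)+1/2·250.596062≈186.218918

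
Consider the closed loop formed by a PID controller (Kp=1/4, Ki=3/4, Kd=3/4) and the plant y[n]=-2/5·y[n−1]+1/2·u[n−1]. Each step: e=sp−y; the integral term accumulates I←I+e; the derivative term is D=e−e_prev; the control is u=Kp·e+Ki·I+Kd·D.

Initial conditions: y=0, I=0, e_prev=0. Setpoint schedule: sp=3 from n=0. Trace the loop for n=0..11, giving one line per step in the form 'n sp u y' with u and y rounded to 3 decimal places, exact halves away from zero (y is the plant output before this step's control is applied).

(exact arithmetic carried between steps; '≈' marks a value shown rounded to 6 d.p. or computed from one; I and e_prev carry over from the previous line; the table rounds u and y to 3 d.p., halves away from zero)
n=0: y=0, sp=3, e=sp−y=3; I=3, D=e−e_prev=3; u=1/4·3+3/4·3+3/4·3=5.25; next y=-2/5·0+1/2·5.25=2.625
n=1: y=2.625, sp=3, e=sp−y=0.375; I=3.375, D=e−e_prev=-2.625; u=1/4·0.375+3/4·3.375+3/4·(-2.625)=0.65625; next y=-2/5·2.625+1/2·0.65625=-0.721875
n=2: y=-0.721875, sp=3, e=sp−y=3.721875; I=7.096875, D=e−e_prev=3.346875; u=1/4·3.721875+3/4·7.096875+3/4·3.346875≈8.763281; next y=-2/5·(-0.721875)+1/2·8.763281≈4.670391
n=3: y≈4.670391, sp=3, e=sp−y≈-1.670391; I≈5.426484, D=e−e_prev≈-5.392266; u=1/4·(-1.670391)+3/4·5.426484+3/4·(-5.392266)≈-0.391934; next y=-2/5·4.670391+1/2·(-0.391934)≈-2.064123
n=4: y≈-2.064123, sp=3, e=sp−y≈5.064123; I≈10.490607, D=e−e_prev≈6.734514; u=1/4·5.064123+3/4·10.490607+3/4·6.734514≈14.184872; next y=-2/5·(-2.064123)+1/2·14.184872≈7.918085
n=5: y≈7.918085, sp=3, e=sp−y≈-4.918085; I≈5.572522, D=e−e_prev≈-9.982208; u=1/4·(-4.918085)+3/4·5.572522+3/4·(-9.982208)≈-4.536785; next y=-2/5·7.918085+1/2·(-4.536785)≈-5.435627
n=6: y≈-5.435627, sp=3, e=sp−y≈8.435627; I≈14.008149, D=e−e_prev≈13.353712; u=1/4·8.435627+3/4·14.008149+3/4·13.353712≈22.630302; next y=-2/5·(-5.435627)+1/2·22.630302≈13.489402
n=7: y≈13.489402, sp=3, e=sp−y≈-10.489402; I≈3.518747, D=e−e_prev≈-18.925029; u=1/4·(-10.489402)+3/4·3.518747+3/4·(-18.925029)≈-14.177061; next y=-2/5·13.489402+1/2·(-14.177061)≈-12.484291
n=8: y≈-12.484291, sp=3, e=sp−y≈15.484291; I≈19.003039, D=e−e_prev≈25.973693; u=1/4·15.484291+3/4·19.003039+3/4·25.973693≈37.603622; next y=-2/5·(-12.484291)+1/2·37.603622≈23.795528
n=9: y≈23.795528, sp=3, e=sp−y≈-20.795528; I≈-1.792489, D=e−e_prev≈-36.279819; u=1/4·(-20.795528)+3/4·(-1.792489)+3/4·(-36.279819)≈-33.753113; next y=-2/5·23.795528+1/2·(-33.753113)≈-26.394767
n=10: y≈-26.394767, sp=3, e=sp−y≈29.394767; I≈27.602279, D=e−e_prev≈50.190295; u=1/4·29.394767+3/4·27.602279+3/4·50.190295≈65.693122; next y=-2/5·(-26.394767)+1/2·65.693122≈43.404468
n=11: y≈43.404468, sp=3, e=sp−y≈-40.404468; I≈-12.802189, D=e−e_prev≈-69.799236; u=1/4·(-40.404468)+3/4·(-12.802189)+3/4·(-69.799236)≈-72.052186; next y=-2/5·43.404468+1/2·(-72.052186)≈-53.387880

0 3 5.250 0.000
1 3 0.656 2.625
2 3 8.763 -0.722
3 3 -0.392 4.670
4 3 14.185 -2.064
5 3 -4.537 7.918
6 3 22.630 -5.436
7 3 -14.177 13.489
8 3 37.604 -12.484
9 3 -33.753 23.796
10 3 65.693 -26.395
11 3 -72.052 43.404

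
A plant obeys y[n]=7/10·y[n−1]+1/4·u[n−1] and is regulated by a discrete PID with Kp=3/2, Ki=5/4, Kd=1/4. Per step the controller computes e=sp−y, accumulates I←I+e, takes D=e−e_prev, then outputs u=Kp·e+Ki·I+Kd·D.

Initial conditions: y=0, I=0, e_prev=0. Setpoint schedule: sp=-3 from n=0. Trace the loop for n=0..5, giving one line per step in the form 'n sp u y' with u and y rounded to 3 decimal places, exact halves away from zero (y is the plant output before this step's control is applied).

0 -3 -9.000 0.000
1 -3 -5.250 -2.250
2 -3 -4.838 -2.888
3 -3 -4.108 -3.231
4 -3 -3.732 -3.288
5 -3 -3.547 -3.235

(exact arithmetic carried between steps; '≈' marks a value shown rounded to 6 d.p. or computed from one; I and e_prev carry over from the previous line; the table rounds u and y to 3 d.p., halves away from zero)
n=0: y=0, sp=-3, e=sp−y=-3; I=-3, D=e−e_prev=-3; u=3/2·(-3)+5/4·(-3)+1/4·(-3)=-9; next y=7/10·0+1/4·(-9)=-2.25
n=1: y=-2.25, sp=-3, e=sp−y=-0.75; I=-3.75, D=e−e_prev=2.25; u=3/2·(-0.75)+5/4·(-3.75)+1/4·2.25=-5.25; next y=7/10·(-2.25)+1/4·(-5.25)=-2.8875
n=2: y=-2.8875, sp=-3, e=sp−y=-0.1125; I=-3.8625, D=e−e_prev=0.6375; u=3/2·(-0.1125)+5/4·(-3.8625)+1/4·0.6375=-4.8375; next y=7/10·(-2.8875)+1/4·(-4.8375)=-3.230625
n=3: y=-3.230625, sp=-3, e=sp−y=0.230625; I=-3.631875, D=e−e_prev=0.343125; u=3/2·0.230625+5/4·(-3.631875)+1/4·0.343125=-4.108125; next y=7/10·(-3.230625)+1/4·(-4.108125)≈-3.288469
n=4: y≈-3.288469, sp=-3, e=sp−y≈0.288469; I≈-3.343406, D=e−e_prev≈0.057844; u=3/2·0.288469+5/4·(-3.343406)+1/4·0.057844≈-3.732094; next y=7/10·(-3.288469)+1/4·(-3.732094)≈-3.234952
n=5: y≈-3.234952, sp=-3, e=sp−y≈0.234952; I≈-3.108455, D=e−e_prev≈-0.053517; u=3/2·0.234952+5/4·(-3.108455)+1/4·(-0.053517)≈-3.546520; next y=7/10·(-3.234952)+1/4·(-3.546520)≈-3.151096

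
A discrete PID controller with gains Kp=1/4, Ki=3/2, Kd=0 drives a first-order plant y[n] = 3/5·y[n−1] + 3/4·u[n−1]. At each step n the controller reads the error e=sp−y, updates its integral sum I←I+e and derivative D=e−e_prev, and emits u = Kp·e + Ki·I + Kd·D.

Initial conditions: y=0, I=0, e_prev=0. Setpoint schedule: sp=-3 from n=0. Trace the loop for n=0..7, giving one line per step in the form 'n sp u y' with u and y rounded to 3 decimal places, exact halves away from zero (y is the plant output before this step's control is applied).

0 -3 -5.250 0.000
1 -3 -2.859 -3.938
2 -3 -0.456 -4.507
3 -3 -0.752 -3.047
4 -3 -1.828 -2.392
5 -3 -2.015 -2.806
6 -3 -1.625 -3.195
7 -3 -1.436 -3.136

(exact arithmetic carried between steps; '≈' marks a value shown rounded to 6 d.p. or computed from one; I and e_prev carry over from the previous line; the table rounds u and y to 3 d.p., halves away from zero)
n=0: y=0, sp=-3, e=sp−y=-3; I=-3, D=e−e_prev=-3; u=1/4·(-3)+3/2·(-3)+0·(-3)=-5.25; next y=3/5·0+3/4·(-5.25)=-3.9375
n=1: y=-3.9375, sp=-3, e=sp−y=0.9375; I=-2.0625, D=e−e_prev=3.9375; u=1/4·0.9375+3/2·(-2.0625)+0·3.9375=-2.859375; next y=3/5·(-3.9375)+3/4·(-2.859375)≈-4.507031
n=2: y≈-4.507031, sp=-3, e=sp−y≈1.507031; I≈-0.555469, D=e−e_prev≈0.569531; u=1/4·1.507031+3/2·(-0.555469)+0·0.569531≈-0.456445; next y=3/5·(-4.507031)+3/4·(-0.456445)≈-3.046553
n=3: y≈-3.046553, sp=-3, e=sp−y≈0.046553; I≈-0.508916, D=e−e_prev≈-1.460479; u=1/4·0.046553+3/2·(-0.508916)+0·(-1.460479)≈-0.751736; next y=3/5·(-3.046553)+3/4·(-0.751736)≈-2.391734
n=4: y≈-2.391734, sp=-3, e=sp−y≈-0.608266; I≈-1.117182, D=e−e_prev≈-0.654819; u=1/4·(-0.608266)+3/2·(-1.117182)+0·(-0.654819)≈-1.827840; next y=3/5·(-2.391734)+3/4·(-1.827840)≈-2.805920
n=5: y≈-2.805920, sp=-3, e=sp−y≈-0.194080; I≈-1.311262, D=e−e_prev≈0.414187; u=1/4·(-0.194080)+3/2·(-1.311262)+0·0.414187≈-2.015413; next y=3/5·(-2.805920)+3/4·(-2.015413)≈-3.195112
n=6: y≈-3.195112, sp=-3, e=sp−y≈0.195112; I≈-1.116150, D=e−e_prev≈0.389192; u=1/4·0.195112+3/2·(-1.116150)+0·0.389192≈-1.625447; next y=3/5·(-3.195112)+3/4·(-1.625447)≈-3.136153
n=7: y≈-3.136153, sp=-3, e=sp−y≈0.136153; I≈-0.979998, D=e−e_prev≈-0.058959; u=1/4·0.136153+3/2·(-0.979998)+0·(-0.058959)≈-1.435958; next y=3/5·(-3.136153)+3/4·(-1.435958)≈-2.958660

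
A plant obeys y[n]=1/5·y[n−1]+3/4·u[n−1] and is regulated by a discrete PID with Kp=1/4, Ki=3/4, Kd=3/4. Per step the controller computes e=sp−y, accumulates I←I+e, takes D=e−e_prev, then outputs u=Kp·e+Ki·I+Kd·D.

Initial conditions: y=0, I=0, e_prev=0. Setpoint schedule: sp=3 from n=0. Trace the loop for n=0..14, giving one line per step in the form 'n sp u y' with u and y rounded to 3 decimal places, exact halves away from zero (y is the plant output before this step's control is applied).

(exact arithmetic carried between steps; '≈' marks a value shown rounded to 6 d.p. or computed from one; I and e_prev carry over from the previous line; the table rounds u and y to 3 d.p., halves away from zero)
n=0: y=0, sp=3, e=sp−y=3; I=3, D=e−e_prev=3; u=1/4·3+3/4·3+3/4·3=5.25; next y=1/5·0+3/4·5.25=3.9375
n=1: y=3.9375, sp=3, e=sp−y=-0.9375; I=2.0625, D=e−e_prev=-3.9375; u=1/4·(-0.9375)+3/4·2.0625+3/4·(-3.9375)=-1.640625; next y=1/5·3.9375+3/4·(-1.640625)≈-0.442969
n=2: y≈-0.442969, sp=3, e=sp−y≈3.442969; I≈5.505469, D=e−e_prev≈4.380469; u=1/4·3.442969+3/4·5.505469+3/4·4.380469≈8.275195; next y=1/5·(-0.442969)+3/4·8.275195≈6.117803
n=3: y≈6.117803, sp=3, e=sp−y≈-3.117803; I≈2.387666, D=e−e_prev≈-6.560771; u=1/4·(-3.117803)+3/4·2.387666+3/4·(-6.560771)≈-3.909280; next y=1/5·6.117803+3/4·(-3.909280)≈-1.708399
n=4: y≈-1.708399, sp=3, e=sp−y≈4.708399; I≈7.096065, D=e−e_prev≈7.826202; u=1/4·4.708399+3/4·7.096065+3/4·7.826202≈12.368800; next y=1/5·(-1.708399)+3/4·12.368800≈8.934920
n=5: y≈8.934920, sp=3, e=sp−y≈-5.934920; I≈1.161145, D=e−e_prev≈-10.643320; u=1/4·(-5.934920)+3/4·1.161145+3/4·(-10.643320)≈-8.595361; next y=1/5·8.934920+3/4·(-8.595361)≈-4.659537
n=6: y≈-4.659537, sp=3, e=sp−y≈7.659537; I≈8.820682, D=e−e_prev≈13.594457; u=1/4·7.659537+3/4·8.820682+3/4·13.594457≈18.726238; next y=1/5·(-4.659537)+3/4·18.726238≈13.112771
n=7: y≈13.112771, sp=3, e=sp−y≈-10.112771; I≈-1.292090, D=e−e_prev≈-17.772308; u=1/4·(-10.112771)+3/4·(-1.292090)+3/4·(-17.772308)≈-16.826491; next y=1/5·13.112771+3/4·(-16.826491)≈-9.997314
n=8: y≈-9.997314, sp=3, e=sp−y≈12.997314; I≈11.705224, D=e−e_prev≈23.110086; u=1/4·12.997314+3/4·11.705224+3/4·23.110086≈29.360811; next y=1/5·(-9.997314)+3/4·29.360811≈20.021145
n=9: y≈20.021145, sp=3, e=sp−y≈-17.021145; I≈-5.315921, D=e−e_prev≈-30.018460; u=1/4·(-17.021145)+3/4·(-5.315921)+3/4·(-30.018460)≈-30.756072; next y=1/5·20.021145+3/4·(-30.756072)≈-19.062825
n=10: y≈-19.062825, sp=3, e=sp−y≈22.062825; I≈16.746904, D=e−e_prev≈39.083970; u=1/4·22.062825+3/4·16.746904+3/4·39.083970≈47.388862; next y=1/5·(-19.062825)+3/4·47.388862≈31.729081
n=11: y≈31.729081, sp=3, e=sp−y≈-28.729081; I≈-11.982178, D=e−e_prev≈-50.791906; u=1/4·(-28.729081)+3/4·(-11.982178)+3/4·(-50.791906)≈-54.262833; next y=1/5·31.729081+3/4·(-54.262833)≈-34.351309
n=12: y≈-34.351309, sp=3, e=sp−y≈37.351309; I≈25.369131, D=e−e_prev≈66.080390; u=1/4·37.351309+3/4·25.369131+3/4·66.080390≈77.924968; next y=1/5·(-34.351309)+3/4·77.924968≈51.573464
n=13: y≈51.573464, sp=3, e=sp−y≈-48.573464; I≈-23.204333, D=e−e_prev≈-85.924773; u=1/4·(-48.573464)+3/4·(-23.204333)+3/4·(-85.924773)≈-93.990196; next y=1/5·51.573464+3/4·(-93.990196)≈-60.177954
n=14: y≈-60.177954, sp=3, e=sp−y≈63.177954; I≈39.973621, D=e−e_prev≈111.751418; u=1/4·63.177954+3/4·39.973621+3/4·111.751418≈129.588267; next y=1/5·(-60.177954)+3/4·129.588267≈85.155610

0 3 5.250 0.000
1 3 -1.641 3.938
2 3 8.275 -0.443
3 3 -3.909 6.118
4 3 12.369 -1.708
5 3 -8.595 8.935
6 3 18.726 -4.660
7 3 -16.826 13.113
8 3 29.361 -9.997
9 3 -30.756 20.021
10 3 47.389 -19.063
11 3 -54.263 31.729
12 3 77.925 -34.351
13 3 -93.990 51.573
14 3 129.588 -60.178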